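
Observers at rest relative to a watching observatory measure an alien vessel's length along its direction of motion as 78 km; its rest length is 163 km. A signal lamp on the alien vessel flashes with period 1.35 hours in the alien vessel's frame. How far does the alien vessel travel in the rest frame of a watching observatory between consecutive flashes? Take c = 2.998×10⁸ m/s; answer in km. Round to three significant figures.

2.67×10^9 km

From L = L₀/γ: γ = 163/78 = 2.08974.
β = √(1 − 1/γ²) = 0.87807. Lab-frame period = γτ = 2.08974×1.35 hours = 2.8211 hours. Distance = βc × γτ = 0.87807 × 2.998×10⁸ m/s × 10155.96 s = 2.6735×10^12 m = 2.67×10^9 km.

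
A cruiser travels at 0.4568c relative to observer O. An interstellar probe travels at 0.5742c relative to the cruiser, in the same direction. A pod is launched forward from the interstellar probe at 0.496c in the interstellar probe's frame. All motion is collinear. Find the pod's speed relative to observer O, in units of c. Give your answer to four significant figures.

Apply u = (u'+v)/(1+u'v) twice. Pod in the cruiser frame: (0.496+0.5742)/(1+0.496·0.5742) = 1.0702/1.2848032 = 0.83297c.
That velocity, transformed to the rest frame of observer O: (0.83297+0.4568)/(1+0.83297·0.4568) = 1.28977/1.380500696 = 0.93428c.

0.9343c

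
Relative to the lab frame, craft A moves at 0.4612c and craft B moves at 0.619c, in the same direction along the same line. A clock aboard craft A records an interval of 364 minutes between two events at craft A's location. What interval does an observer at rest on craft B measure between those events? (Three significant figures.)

373 minutes

Transform craft A's velocity into craft B's frame: (0.4612 − 0.619)/(1 − 0.4612·0.619) = −0.1578/0.7145172, so the relative speed is 0.22085c.
At |u| = 0.22085c, γ = (1 − 0.0487747)^(−1/2) = 1.0253.
The clock on craft A records proper time, so craft B measures Δt = γΔτ = 1.0253 × 364 = 373 minutes.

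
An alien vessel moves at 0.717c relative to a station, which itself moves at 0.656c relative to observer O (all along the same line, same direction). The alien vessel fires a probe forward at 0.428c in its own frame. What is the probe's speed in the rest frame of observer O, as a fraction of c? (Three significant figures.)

Apply u = (u'+v)/(1+u'v) twice. Probe in the station frame: (0.428+0.717)/(1+0.428·0.717) = 1.145/1.306876 = 0.87614c.
That velocity, transformed to the rest frame of observer O: (0.87614+0.656)/(1+0.87614·0.656) = 1.53214/1.57474784 = 0.97294c.

0.973c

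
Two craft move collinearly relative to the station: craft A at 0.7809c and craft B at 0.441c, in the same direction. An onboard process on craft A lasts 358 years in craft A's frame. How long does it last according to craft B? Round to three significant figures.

Transform craft A's velocity into craft B's frame: (0.7809 − 0.441)/(1 − 0.7809·0.441) = 0.3399/0.6556231, so the relative speed is 0.51844c.
At |u| = 0.51844c, γ = (1 − 0.26878)^(−1/2) = 1.1694.
The clock on craft A records proper time, so craft B measures Δt = γΔτ = 1.1694 × 358 = 419 years.

419 years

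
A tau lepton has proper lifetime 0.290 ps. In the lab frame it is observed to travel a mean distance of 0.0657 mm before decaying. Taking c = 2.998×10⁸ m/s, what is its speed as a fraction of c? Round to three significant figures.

0.603c

d = βγcτ ⇒ βγ = d/(cτ) = 6.570×10^-5 m / (8.6942×10^-5 m) = 0.75568.
β = (βγ)/√(1+(βγ)²) = 0.75568/√1.571052 = 0.603.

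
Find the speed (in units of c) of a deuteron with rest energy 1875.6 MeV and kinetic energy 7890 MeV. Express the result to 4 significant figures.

γ = 1 + K/(mc²) = 1 + 7890/1875.6 = 5.2067.
β = √(1 − 1/γ²) = √(1 − 0.0368871) = √0.9631129 = 0.9814.

0.9814c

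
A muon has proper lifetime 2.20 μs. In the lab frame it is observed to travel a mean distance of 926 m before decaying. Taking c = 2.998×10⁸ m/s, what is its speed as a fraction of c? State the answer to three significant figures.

Let x = d/(cτ) = 926.0 m / (2.998×10⁸ m/s × 2.200×10^-6 s) = 1.404. Since d = βγcτ, x = βγ = β/√(1−β²).
Solving: β² = x²/(1+x²) = 1.97122/2.97122 = 0.663438, so β = 0.815.

0.815c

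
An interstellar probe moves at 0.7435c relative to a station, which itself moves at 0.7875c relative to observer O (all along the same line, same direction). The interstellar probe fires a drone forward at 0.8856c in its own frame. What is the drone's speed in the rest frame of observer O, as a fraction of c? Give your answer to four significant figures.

Compose velocities in two stages. Stage 1 (into S'): u₁ = (0.8856+0.7435)/(1+0.8856×0.7435) = 0.98231.
Stage 2 (into S): u = (0.98231+0.7875)/(1+0.98231×0.7875) = 0.99788, so the speed is 0.9979c.

0.9979c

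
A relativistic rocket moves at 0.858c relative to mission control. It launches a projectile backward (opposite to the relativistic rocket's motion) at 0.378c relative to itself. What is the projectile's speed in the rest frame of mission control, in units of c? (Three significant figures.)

Relativistic velocity addition: u = (u' + v)/(1 + u'v/c²), with u' = −0.378c and v = 0.858c.
Numerator: −0.378 + 0.858 = 0.48. Denominator: 1 + (−0.378)(0.858) = 0.675676.
u = 0.48/0.675676 = 0.7104, so the speed is 0.710c.

0.710c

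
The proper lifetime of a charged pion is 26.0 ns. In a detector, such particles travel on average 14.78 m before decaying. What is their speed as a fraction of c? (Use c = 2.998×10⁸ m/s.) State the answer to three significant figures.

d = βγcτ ⇒ βγ = d/(cτ) = 14.78 m / (7.7948 m) = 1.8961.
β = (βγ)/√(1+(βγ)²) = 1.8961/√4.5952 = 0.885.

0.885c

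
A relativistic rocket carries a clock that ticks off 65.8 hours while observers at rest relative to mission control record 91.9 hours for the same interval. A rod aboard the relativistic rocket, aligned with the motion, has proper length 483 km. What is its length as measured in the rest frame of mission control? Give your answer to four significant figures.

γ = Δt/Δτ = 91.9/65.8 = 1.39666.
The rod contracts by the same γ: 483 km / 1.39666 = 345.8 km.

345.8 km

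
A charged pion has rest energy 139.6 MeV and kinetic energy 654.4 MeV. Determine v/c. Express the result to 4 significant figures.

K = (γ−1)mc², so γ = 1 + 654.4/139.6 = 5.6877.
Then v/c = √(1 − γ⁻²) = √(1 − 0.030912) = √0.969088 = 0.9844.

0.9844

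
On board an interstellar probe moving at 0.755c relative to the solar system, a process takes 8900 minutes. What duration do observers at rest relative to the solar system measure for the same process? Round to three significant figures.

13600 minutes

γ = 1/√(1 − β²) = 1/√(1 − 0.570025) = 1/√0.429975 = 1/0.655725 = 1.525.
Time dilation: Δt = γ·Δτ = 1.525 × 8900 = 13600 minutes.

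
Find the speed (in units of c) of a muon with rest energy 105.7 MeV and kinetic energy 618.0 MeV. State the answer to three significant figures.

K = (γ−1)mc², so γ = 1 + 618.0/105.7 = 6.8467.
Then v/c = √(1 − γ⁻²) = √(1 − 0.0213323) = √0.9786677 = 0.989.

0.989c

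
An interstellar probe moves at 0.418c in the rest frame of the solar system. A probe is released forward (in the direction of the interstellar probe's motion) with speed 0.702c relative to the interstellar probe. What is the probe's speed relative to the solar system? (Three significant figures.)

0.866c

In units of c, u = (u' + v)/(1 + u'v) with u' = 0.702 and v = 0.418.
Numerator: 0.702 + 0.418 = 1.12. Denominator: 1 + (0.702)(0.418) = 1.293436.
u = 1.12/1.293436 = 0.86591, so the speed is 0.866c.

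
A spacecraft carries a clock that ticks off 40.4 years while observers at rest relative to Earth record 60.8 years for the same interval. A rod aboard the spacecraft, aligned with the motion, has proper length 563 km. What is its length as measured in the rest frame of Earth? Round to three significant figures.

γ = Δt/Δτ = 60.8/40.4 = 1.50495.
The rod contracts by the same γ: 563 km / 1.50495 = 374 km.

374 km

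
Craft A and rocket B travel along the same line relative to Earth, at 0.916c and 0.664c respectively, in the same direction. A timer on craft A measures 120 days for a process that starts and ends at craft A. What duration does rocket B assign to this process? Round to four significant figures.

156.7 days

Transform craft A's velocity into rocket B's frame: (0.916 − 0.664)/(1 − 0.916·0.664) = 0.252/0.391776, so the relative speed is 0.64322c.
γ for this relative speed: γ = 1/√(1 − 0.413732) = 1.306.
The clock on craft A records proper time, so rocket B measures Δt = γΔτ = 1.306 × 120 = 156.7 days.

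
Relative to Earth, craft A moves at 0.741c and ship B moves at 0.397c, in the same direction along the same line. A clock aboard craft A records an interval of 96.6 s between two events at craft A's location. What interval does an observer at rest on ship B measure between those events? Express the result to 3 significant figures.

111 s

Speed of craft A in ship B's frame: u = (v_A − v_B)/(1 − v_A v_B/c²) = (0.741 − 0.397)/(1 − 0.741×0.397) = 0.344/0.705823 = 0.48737; |u| = 0.48737c.
γ for this relative speed: γ = 1/√(1 − 0.23753) = 1.1452.
The clock on craft A records proper time, so ship B measures Δt = γΔτ = 1.1452 × 96.6 = 111 s.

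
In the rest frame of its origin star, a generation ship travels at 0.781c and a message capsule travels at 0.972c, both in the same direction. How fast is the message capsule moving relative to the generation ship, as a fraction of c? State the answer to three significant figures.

0.793c

Transform to the generation ship's frame: u' = (u − v)/(1 − uv/c²).
u' = (0.972 − 0.781)/(1 − 0.972×0.781) = 0.191/0.240868 = 0.79297.
Speed in the generation ship's frame: 0.793c (in the same direction).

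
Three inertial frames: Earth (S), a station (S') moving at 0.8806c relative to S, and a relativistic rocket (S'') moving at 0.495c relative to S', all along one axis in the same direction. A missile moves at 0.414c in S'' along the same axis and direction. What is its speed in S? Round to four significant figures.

0.9824c

First combine the missile and relativistic rocket (S''→S'): u₁ = (0.414 + 0.495)/(1 + 0.414×0.495) = 0.909/1.20493 = 0.7544.
Then combine with the station (S'→S): u = (0.7544 + 0.8806)/(1 + 0.7544×0.8806) = 1.635/1.66432464 = 0.98238.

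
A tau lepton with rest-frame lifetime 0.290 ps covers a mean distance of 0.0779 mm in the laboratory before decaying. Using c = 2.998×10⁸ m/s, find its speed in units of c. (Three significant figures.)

0.667c

Lab distance = (lab lifetime)·v = γτ·βc, so βγ = d/(cτ) = 7.790×10^-5/(2.998×10⁸ × 2.900×10^-13) = 0.896.
With βγ = 0.896: γ² = 1 + (βγ)² = 1.802816, and β = (βγ)/γ = 0.896/1.34269 = 0.667.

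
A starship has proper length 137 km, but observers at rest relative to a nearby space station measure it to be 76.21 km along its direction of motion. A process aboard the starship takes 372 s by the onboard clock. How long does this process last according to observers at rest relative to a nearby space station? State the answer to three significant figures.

669 s

Length contraction gives γ = L₀/L = 137/76.21 = 1.79766.
Δt = γΔτ = 1.79766 × 372 = 669 s.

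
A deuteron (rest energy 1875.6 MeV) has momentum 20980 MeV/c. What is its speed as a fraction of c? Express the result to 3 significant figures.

pc/(mc²) = 20980/1875.6 = 11.186 = βγ = β/√(1−β²).
So β² = x²/(1 + x²) with x = 11.186: x² = 125.127, β² = 125.127/126.127 = 0.992071, β = 0.996.

0.996c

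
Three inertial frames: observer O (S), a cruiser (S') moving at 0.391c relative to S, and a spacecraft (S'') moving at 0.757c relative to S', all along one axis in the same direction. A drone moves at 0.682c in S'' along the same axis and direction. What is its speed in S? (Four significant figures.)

First combine the drone and spacecraft (S''→S'): u₁ = (0.682 + 0.757)/(1 + 0.682×0.757) = 1.439/1.516274 = 0.94904.
Then combine with the cruiser (S'→S): u = (0.94904 + 0.391)/(1 + 0.94904×0.391) = 1.34004/1.37107464 = 0.97736.

0.9774c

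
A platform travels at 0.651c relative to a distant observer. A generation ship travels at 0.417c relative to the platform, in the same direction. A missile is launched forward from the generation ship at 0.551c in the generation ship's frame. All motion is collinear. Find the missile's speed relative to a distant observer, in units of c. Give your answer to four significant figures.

Apply u = (u'+v)/(1+u'v) twice. Missile in the platform frame: (0.551+0.417)/(1+0.551·0.417) = 0.968/1.229767 = 0.78714c.
That velocity, transformed to the rest frame of a distant observer: (0.78714+0.651)/(1+0.78714·0.651) = 1.43814/1.51242814 = 0.95088c.

0.9509c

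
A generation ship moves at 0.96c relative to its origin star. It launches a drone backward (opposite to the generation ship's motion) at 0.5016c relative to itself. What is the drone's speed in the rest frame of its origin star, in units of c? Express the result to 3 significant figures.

In units of c, u = (u' + v)/(1 + u'v) with u' = −0.5016 and v = 0.96.
Numerator: −0.5016 + 0.96 = 0.4584. Denominator: 1 + (−0.5016)(0.96) = 0.518464.
u = 0.4584/0.518464 = 0.88415, so the speed is 0.884c.

0.884c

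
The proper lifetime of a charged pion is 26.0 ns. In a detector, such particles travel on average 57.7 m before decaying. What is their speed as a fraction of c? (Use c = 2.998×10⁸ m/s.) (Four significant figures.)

d = βγcτ ⇒ βγ = d/(cτ) = 57.70 m / (7.7948 m) = 7.4024.
β = (βγ)/√(1+(βγ)²) = 7.4024/√55.7955 = 0.9910.

0.9910c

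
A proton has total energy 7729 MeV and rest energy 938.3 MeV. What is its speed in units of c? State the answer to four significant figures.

0.9926c

γ = E/(mc²) = 7729/938.3 = 8.2372.
β = √(1 − 1/γ²) = √(1 − 0.0147381) = √0.9852619 = 0.9926.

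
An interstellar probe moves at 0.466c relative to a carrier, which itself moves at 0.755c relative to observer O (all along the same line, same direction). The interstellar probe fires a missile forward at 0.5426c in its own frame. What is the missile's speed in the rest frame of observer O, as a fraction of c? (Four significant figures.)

Compose velocities in two stages. Stage 1 (into S'): u₁ = (0.5426+0.466)/(1+0.5426×0.466) = 0.80504.
Stage 2 (into S): u = (0.80504+0.755)/(1+0.80504×0.755) = 0.97029, so the speed is 0.9703c.

0.9703c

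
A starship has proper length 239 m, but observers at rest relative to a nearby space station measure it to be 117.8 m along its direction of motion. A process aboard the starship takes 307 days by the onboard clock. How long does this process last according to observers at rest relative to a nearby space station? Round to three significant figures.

γ = L₀/L = 239/117.8 = 2.02886.
The same γ dilates the second interval: 2.02886 × 307 days = 623 days.

623 days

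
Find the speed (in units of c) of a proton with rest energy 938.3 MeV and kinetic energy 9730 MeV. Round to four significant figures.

0.9961c

K = (γ−1)mc², so γ = 1 + 9730/938.3 = 11.37.
Then v/c = √(1 − γ⁻²) = √(1 − 0.00773533) = √0.99226467 = 0.9961.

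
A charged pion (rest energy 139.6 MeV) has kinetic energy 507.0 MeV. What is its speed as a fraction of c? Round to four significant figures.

0.9764c

γ = 1 + K/(mc²) = 1 + 507.0/139.6 = 4.6318.
β = √(1 − 1/γ²) = √(1 − 0.0466123) = √0.9533877 = 0.9764.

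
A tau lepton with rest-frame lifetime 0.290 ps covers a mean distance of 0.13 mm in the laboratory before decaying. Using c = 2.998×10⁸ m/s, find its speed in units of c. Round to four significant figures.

Lab distance = (lab lifetime)·v = γτ·βc, so βγ = d/(cτ) = 1.300×10^-4/(2.998×10⁸ × 2.900×10^-13) = 1.4952.
With βγ = 1.4952: γ² = 1 + (βγ)² = 3.23562, and β = (βγ)/γ = 1.4952/1.79878 = 0.8312.

0.8312c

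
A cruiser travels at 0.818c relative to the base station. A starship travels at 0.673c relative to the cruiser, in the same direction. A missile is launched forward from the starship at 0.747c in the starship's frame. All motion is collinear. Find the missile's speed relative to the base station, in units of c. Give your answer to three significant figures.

0.994c

Apply u = (u'+v)/(1+u'v) twice. Missile in the cruiser frame: (0.747+0.673)/(1+0.747·0.673) = 1.42/1.502731 = 0.94495c.
That velocity, transformed to the rest frame of the base station: (0.94495+0.818)/(1+0.94495·0.818) = 1.76295/1.7729691 = 0.99435c.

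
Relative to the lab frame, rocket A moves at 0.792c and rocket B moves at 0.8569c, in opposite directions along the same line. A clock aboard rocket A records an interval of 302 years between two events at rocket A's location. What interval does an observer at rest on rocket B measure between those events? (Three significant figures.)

1610 years

Transform rocket A's velocity into rocket B's frame: (0.792 + 0.8569)/(1 + 0.792·0.8569) = 1.6489/1.6786648, so the relative speed is 0.98227c.
At |u| = 0.98227c, γ = (1 − 0.964854)^(−1/2) = 5.3341.
Rocket A's interval is proper; time dilation gives Δt_B = γΔτ = 5.3341 × 302 years = 1610 years.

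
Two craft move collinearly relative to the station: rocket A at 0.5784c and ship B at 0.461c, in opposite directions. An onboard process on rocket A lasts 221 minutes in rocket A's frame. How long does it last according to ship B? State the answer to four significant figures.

Speed of rocket A in ship B's frame: u = (v_A + v_B)/(1 + v_A v_B/c²) = (0.5784 + 0.461)/(1 + 0.5784×0.461) = 1.0394/1.2666424 = 0.82059; |u| = 0.82059c.
At |u| = 0.82059c, γ = (1 − 0.673368)^(−1/2) = 1.7497.
The clock on rocket A records proper time, so ship B measures Δt = γΔτ = 1.7497 × 221 = 386.7 minutes.

386.7 minutes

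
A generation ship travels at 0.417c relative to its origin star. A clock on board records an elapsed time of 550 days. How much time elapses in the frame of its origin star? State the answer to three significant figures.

605 days

γ = 1/√(1 − β²) = 1/√(1 − 0.173889) = 1/√0.826111 = 1/0.908906 = 1.1002.
The onboard clock measures proper time, so the interval in the rest frame of its origin star is dilated: Δt = γ·Δτ = 1.1002 × 550 days = 605 days.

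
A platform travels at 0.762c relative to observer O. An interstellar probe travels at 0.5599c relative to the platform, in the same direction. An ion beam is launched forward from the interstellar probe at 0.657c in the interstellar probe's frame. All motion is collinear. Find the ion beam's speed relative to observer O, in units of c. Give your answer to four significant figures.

0.9843c

Apply u = (u'+v)/(1+u'v) twice. Ion beam in the platform frame: (0.657+0.5599)/(1+0.657·0.5599) = 1.2169/1.3678543 = 0.88964c.
That velocity, transformed to the rest frame of observer O: (0.88964+0.762)/(1+0.88964·0.762) = 1.65164/1.67790568 = 0.98435c.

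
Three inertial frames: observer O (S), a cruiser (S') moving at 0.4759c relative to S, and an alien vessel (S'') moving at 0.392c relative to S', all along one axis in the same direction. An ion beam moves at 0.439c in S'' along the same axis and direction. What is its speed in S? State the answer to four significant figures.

0.8860c

Apply u = (u'+v)/(1+u'v) twice. Ion beam in the cruiser frame: (0.439+0.392)/(1+0.439·0.392) = 0.831/1.172088 = 0.70899c.
That velocity, transformed to the rest frame of observer O: (0.70899+0.4759)/(1+0.70899·0.4759) = 1.18489/1.337408341 = 0.88596c.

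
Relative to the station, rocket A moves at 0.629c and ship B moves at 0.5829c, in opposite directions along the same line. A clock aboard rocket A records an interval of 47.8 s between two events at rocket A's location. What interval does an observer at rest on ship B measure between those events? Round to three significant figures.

103 s

Speed of rocket A in ship B's frame: u = (v_A + v_B)/(1 + v_A v_B/c²) = (0.629 + 0.5829)/(1 + 0.629×0.5829) = 1.2119/1.3666441 = 0.88677; |u| = 0.88677c.
At |u| = 0.88677c, γ = (1 − 0.786361)^(−1/2) = 2.1635.
Rocket A's interval is proper; time dilation gives Δt_B = γΔτ = 2.1635 × 47.8 s = 103 s.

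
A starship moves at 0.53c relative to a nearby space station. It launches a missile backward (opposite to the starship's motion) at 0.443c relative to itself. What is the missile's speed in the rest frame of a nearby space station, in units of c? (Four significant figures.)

0.1137c

In units of c, u = (u' + v)/(1 + u'v) with u' = −0.443 and v = 0.53.
Numerator: −0.443 + 0.53 = 0.087. Denominator: 1 + (−0.443)(0.53) = 0.76521.
u = 0.087/0.76521 = 0.11369, so the speed is 0.1137c.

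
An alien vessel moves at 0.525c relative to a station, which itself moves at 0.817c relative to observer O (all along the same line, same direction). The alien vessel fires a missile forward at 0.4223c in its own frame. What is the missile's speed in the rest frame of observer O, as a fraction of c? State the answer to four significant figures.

0.9748c

First combine the missile and alien vessel (S''→S'): u₁ = (0.4223 + 0.525)/(1 + 0.4223×0.525) = 0.9473/1.2217075 = 0.77539.
Then combine with the station (S'→S): u = (0.77539 + 0.817)/(1 + 0.77539×0.817) = 1.59239/1.63349363 = 0.97484.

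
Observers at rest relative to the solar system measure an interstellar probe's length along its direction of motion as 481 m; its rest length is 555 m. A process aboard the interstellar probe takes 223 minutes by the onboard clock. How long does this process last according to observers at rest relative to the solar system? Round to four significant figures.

257.3 minutes

γ = L₀/L = 555/481 = 1.15385.
Δt = γΔτ = 1.15385 × 223 = 257.3 minutes.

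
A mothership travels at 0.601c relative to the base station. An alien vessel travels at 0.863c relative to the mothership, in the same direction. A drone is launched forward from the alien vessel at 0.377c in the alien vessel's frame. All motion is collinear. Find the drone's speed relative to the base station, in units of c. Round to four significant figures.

Apply u = (u'+v)/(1+u'v) twice. Drone in the mothership frame: (0.377+0.863)/(1+0.377·0.863) = 1.24/1.325351 = 0.9356c.
That velocity, transformed to the rest frame of the base station: (0.9356+0.601)/(1+0.9356·0.601) = 1.5366/1.5622956 = 0.98355c.

0.9836c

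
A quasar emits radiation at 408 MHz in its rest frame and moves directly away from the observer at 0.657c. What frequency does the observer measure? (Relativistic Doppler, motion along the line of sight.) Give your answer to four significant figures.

185.6 MHz

Relativistic Doppler (source moving away): f_obs = f_src · √((1−β)/(1+β)).
With β = 0.657: factor = √(0.343/1.657) = 0.45497.
f_obs = 408 × 0.45497 = 185.6 MHz.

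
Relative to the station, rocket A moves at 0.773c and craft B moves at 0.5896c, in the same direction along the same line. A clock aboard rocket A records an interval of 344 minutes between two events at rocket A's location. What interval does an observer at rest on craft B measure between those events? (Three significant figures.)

Transform rocket A's velocity into craft B's frame: (0.773 − 0.5896)/(1 − 0.773·0.5896) = 0.1834/0.5442392, so the relative speed is 0.33698c.
At |u| = 0.33698c, γ = (1 − 0.113556)^(−1/2) = 1.0621.
Rocket A's interval is proper; time dilation gives Δt_B = γΔτ = 1.0621 × 344 minutes = 365 minutes.

365 minutes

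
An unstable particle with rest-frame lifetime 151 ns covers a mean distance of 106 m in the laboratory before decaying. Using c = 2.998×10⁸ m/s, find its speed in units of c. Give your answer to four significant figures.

0.9196c

Let x = d/(cτ) = 106.0 m / (2.998×10⁸ m/s × 1.510×10^-7 s) = 2.3415. Since d = βγcτ, x = βγ = β/√(1−β²).
Solving: β² = x²/(1+x²) = 5.48262/6.48262 = 0.845741, so β = 0.9196.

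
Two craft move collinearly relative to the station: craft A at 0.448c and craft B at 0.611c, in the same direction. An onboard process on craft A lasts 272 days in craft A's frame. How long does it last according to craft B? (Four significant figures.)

Speed of craft A in craft B's frame: u = (v_A − v_B)/(1 − v_A v_B/c²) = (0.448 − 0.611)/(1 − 0.448×0.611) = −0.163/0.726272 = −0.22443; |u| = 0.22443c.
At |u| = 0.22443c, γ = (1 − 0.0503688)^(−1/2) = 1.0262.
Craft A's interval is proper; time dilation gives Δt_B = γΔτ = 1.0262 × 272 days = 279.1 days.

279.1 days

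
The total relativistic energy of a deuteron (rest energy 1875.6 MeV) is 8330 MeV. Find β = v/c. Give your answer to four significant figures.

γ = E/(mc²) = 8330/1875.6 = 4.4412.
β = √(1 − 1/γ²) = √(1 − 0.050699) = √0.949301 = 0.9743.

0.9743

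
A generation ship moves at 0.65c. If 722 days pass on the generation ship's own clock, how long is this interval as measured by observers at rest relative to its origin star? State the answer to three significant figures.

Lorentz factor: γ = (1 − 0.4225)^(−1/2) = 1.3159.
Time dilation: Δt = γ·Δτ = 1.3159 × 722 = 950 days.

950 days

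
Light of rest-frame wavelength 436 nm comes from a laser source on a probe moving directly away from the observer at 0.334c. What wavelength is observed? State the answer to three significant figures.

Relativistic Doppler for wavelength: λ_obs = λ_src · √((1+β)/(1−β)).
With β = 0.334: factor = √(1.334/0.666) = 1.4153.
λ_obs = 436 × 1.4153 = 617 nm.

617 nm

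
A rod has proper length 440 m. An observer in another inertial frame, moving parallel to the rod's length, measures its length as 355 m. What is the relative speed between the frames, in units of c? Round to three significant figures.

Length contraction gives γ = L₀/L = 440/355 = 1.2394.
β = √(1 − 1/γ²) = √0.349006 = 0.591.

0.591c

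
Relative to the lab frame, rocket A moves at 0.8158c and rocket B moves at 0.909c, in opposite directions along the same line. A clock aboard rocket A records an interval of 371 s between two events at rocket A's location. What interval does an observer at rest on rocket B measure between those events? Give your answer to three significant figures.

Speed of rocket A in rocket B's frame: u = (v_A + v_B)/(1 + v_A v_B/c²) = (0.8158 + 0.909)/(1 + 0.8158×0.909) = 1.7248/1.7415622 = 0.99038; |u| = 0.99038c.
γ for this relative speed: γ = 1/√(1 − 0.980853) = 7.2269.
The clock on rocket A records proper time, so rocket B measures Δt = γΔτ = 7.2269 × 371 = 2680 s.

2680 s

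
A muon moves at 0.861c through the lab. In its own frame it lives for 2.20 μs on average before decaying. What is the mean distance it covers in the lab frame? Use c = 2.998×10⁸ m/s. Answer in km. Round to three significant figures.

With β = 0.861, γ = 1/√(1 − 0.861²) = 1/√0.258679 = 1.9662.
Lab-frame lifetime: Δt = γτ = 1.9662 × 2.20 μs = 4.3256 μs.
Distance: d = vΔt = 0.861 × 2.998×10⁸ m/s × 4.3256×10^-6 s = 1120 m = 1.12 km.

1.12 km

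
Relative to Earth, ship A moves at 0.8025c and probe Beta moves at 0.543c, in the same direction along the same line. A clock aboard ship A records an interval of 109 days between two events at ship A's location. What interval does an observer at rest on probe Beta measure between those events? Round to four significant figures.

122.8 days

Transform ship A's velocity into probe Beta's frame: (0.8025 − 0.543)/(1 − 0.8025·0.543) = 0.2595/0.5642425, so the relative speed is 0.45991c.
At |u| = 0.45991c, γ = (1 − 0.211517)^(−1/2) = 1.1262.
Ship A's interval is proper; time dilation gives Δt_B = γΔτ = 1.1262 × 109 days = 122.8 days.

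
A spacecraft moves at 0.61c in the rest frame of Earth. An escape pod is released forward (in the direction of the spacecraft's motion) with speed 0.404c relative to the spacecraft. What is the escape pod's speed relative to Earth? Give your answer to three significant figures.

0.814c

Relativistic velocity addition: u = (u' + v)/(1 + u'v/c²), with u' = 0.404c and v = 0.61c.
Numerator: 0.404 + 0.61 = 1.014. Denominator: 1 + (0.404)(0.61) = 1.24644.
u = 1.014/1.24644 = 0.81352, so the speed is 0.814c.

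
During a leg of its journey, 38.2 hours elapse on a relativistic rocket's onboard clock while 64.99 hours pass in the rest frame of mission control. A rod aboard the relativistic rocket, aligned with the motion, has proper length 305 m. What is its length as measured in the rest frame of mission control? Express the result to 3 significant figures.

179 m

From Δt = γΔτ: γ = 64.99/38.2 = 1.70131.
L = L₀/γ = 305/1.70131 = 179 m.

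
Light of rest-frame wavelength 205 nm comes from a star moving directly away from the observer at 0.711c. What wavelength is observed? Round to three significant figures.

499 nm

Relativistic Doppler for wavelength: λ_obs = λ_src · √((1+β)/(1−β)).
With β = 0.711: factor = √(1.711/0.289) = 2.4332.
λ_obs = 205 × 2.4332 = 499 nm.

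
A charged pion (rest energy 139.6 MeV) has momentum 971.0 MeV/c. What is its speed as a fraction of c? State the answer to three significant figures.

0.990c

βγ = pc/(mc²) = 971.0/139.6 = 6.9556.
Since γ² = 1 + (βγ)² = 49.3804, γ = √49.3804 = 7.02712, and β = (βγ)/γ = 6.9556/7.02712 = 0.990.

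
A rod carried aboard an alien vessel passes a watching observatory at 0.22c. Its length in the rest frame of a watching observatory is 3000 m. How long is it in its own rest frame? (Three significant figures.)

With β = 0.22, γ = 1/√(1 − 0.22²) = 1/√0.9516 = 1.0251.
Proper length: L₀ = γ·L = 1.0251 × 3000 = 3080 m.

3080 m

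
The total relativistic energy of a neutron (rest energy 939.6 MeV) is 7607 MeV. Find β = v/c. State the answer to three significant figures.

Total energy E = γmc² gives γ = 7607/939.6 = 8.096.
Hence β = √(1 − 1/γ²) = √(1 − 0.0152566) = √0.9847434 = 0.992.

0.992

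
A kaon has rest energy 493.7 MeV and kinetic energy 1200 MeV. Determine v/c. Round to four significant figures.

0.9566

γ = 1 + K/(mc²) = 1 + 1200/493.7 = 3.4306.
β = √(1 − 1/γ²) = √(1 − 0.0849689) = √0.9150311 = 0.9566.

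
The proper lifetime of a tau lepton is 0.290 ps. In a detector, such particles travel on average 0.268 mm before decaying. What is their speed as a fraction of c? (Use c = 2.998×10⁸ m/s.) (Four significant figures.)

d = βγcτ ⇒ βγ = d/(cτ) = 2.680×10^-4 m / (8.6942×10^-5 m) = 3.0825.
β = (βγ)/√(1+(βγ)²) = 3.0825/√10.50181 = 0.9512.

0.9512c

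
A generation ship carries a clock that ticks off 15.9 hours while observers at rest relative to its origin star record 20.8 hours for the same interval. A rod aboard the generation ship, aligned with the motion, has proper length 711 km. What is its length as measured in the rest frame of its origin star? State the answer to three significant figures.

544 km

From Δt = γΔτ: γ = 20.8/15.9 = 1.30818.
L = L₀/γ = 711/1.30818 = 544 km.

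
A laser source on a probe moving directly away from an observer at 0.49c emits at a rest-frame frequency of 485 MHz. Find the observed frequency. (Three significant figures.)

284 MHz

Relativistic Doppler (source moving away): f_obs = f_src · √((1−β)/(1+β)).
With β = 0.49: factor = √(0.51/1.49) = 0.58505.
f_obs = 485 × 0.58505 = 284 MHz.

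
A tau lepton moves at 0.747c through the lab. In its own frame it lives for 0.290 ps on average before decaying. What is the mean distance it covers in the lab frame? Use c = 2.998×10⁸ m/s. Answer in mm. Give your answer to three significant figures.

With β = 0.747, γ = 1/√(1 − 0.747²) = 1/√0.441991 = 1.5042.
Lab-frame lifetime: Δt = γτ = 1.5042 × 0.290 ps = 0.43622 ps.
Distance: d = vΔt = 0.747 × 2.998×10⁸ m/s × 4.3622×10^-13 s = 9.77×10^-5 m = 0.0977 mm.

0.0977 mm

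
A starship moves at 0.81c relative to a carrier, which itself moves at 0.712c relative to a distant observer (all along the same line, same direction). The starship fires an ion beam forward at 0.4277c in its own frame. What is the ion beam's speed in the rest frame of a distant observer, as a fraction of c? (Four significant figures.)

First combine the ion beam and starship (S''→S'): u₁ = (0.4277 + 0.81)/(1 + 0.4277×0.81) = 1.2377/1.346437 = 0.91924.
Then combine with the carrier (S'→S): u = (0.91924 + 0.712)/(1 + 0.91924×0.712) = 1.63124/1.65449888 = 0.98594.

0.9859c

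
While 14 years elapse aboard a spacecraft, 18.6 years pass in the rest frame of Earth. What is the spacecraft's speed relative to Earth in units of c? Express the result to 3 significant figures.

0.658c

γ = Δt/Δτ = 18.6/14 = 1.3286.
β = √(1 − 1/γ²) = √(1 − 0.566515) = √0.433485 = 0.658.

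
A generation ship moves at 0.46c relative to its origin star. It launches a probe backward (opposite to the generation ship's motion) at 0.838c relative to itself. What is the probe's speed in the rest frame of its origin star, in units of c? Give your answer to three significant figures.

In units of c, u = (u' + v)/(1 + u'v) with u' = −0.838 and v = 0.46.
Numerator: −0.838 + 0.46 = −0.378. Denominator: 1 + (−0.838)(0.46) = 0.61452.
u = −0.378/0.61452 = −0.61511, so the speed is 0.615c.

0.615c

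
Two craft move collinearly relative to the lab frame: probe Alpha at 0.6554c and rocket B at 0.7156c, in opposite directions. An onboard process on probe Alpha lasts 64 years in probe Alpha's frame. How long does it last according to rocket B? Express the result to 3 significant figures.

178 years

Speed of probe Alpha in rocket B's frame: u = (v_A + v_B)/(1 + v_A v_B/c²) = (0.6554 + 0.7156)/(1 + 0.6554×0.7156) = 1.371/1.46900424 = 0.93329; |u| = 0.93329c.
At |u| = 0.93329c, γ = (1 − 0.87103)^(−1/2) = 2.7846.
Probe Alpha's interval is proper; time dilation gives Δt_B = γΔτ = 2.7846 × 64 years = 178 years.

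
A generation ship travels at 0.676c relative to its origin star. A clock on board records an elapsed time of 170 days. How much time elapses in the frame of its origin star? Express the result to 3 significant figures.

231 days

β² = 0.456976, so γ = 1/√0.543024 = 1.357.
The onboard clock measures proper time, so the interval in the rest frame of its origin star is dilated: Δt = γ·Δτ = 1.357 × 170 days = 231 days.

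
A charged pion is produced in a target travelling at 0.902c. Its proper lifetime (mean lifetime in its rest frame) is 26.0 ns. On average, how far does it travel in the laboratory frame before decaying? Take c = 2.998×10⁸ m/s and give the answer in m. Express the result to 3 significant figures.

With β = 0.902, γ = 1/√(1 − 0.902²) = 1/√0.186396 = 2.3162.
Lab-frame lifetime: Δt = γτ = 2.3162 × 26.0 ns = 60.221 ns.
Distance: d = vΔt = 0.902 × 2.998×10⁸ m/s × 6.0221×10^-8 s = 16.3 m.

16.3 m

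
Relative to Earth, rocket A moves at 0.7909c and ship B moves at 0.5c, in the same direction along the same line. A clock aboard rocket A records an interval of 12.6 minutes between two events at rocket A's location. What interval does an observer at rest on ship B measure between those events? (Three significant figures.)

The velocity of rocket A relative to ship B is (0.7909 − 0.5)c / (1 − 0.7909×0.5) = 0.48118c; relative speed 0.48118c.
γ for this relative speed: γ = 1/√(1 − 0.231534) = 1.1407.
The clock on rocket A records proper time, so ship B measures Δt = γΔτ = 1.1407 × 12.6 = 14.4 minutes.

14.4 minutes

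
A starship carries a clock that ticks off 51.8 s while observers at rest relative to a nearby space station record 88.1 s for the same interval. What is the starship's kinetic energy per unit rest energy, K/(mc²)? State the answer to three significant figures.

The time-dilation ratio gives γ = 88.1/51.8 = 1.70077.
K/(mc²) = γ − 1 = 1.70077 − 1 = 0.701.

0.701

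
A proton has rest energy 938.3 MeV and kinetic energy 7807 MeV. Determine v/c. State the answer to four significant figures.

0.9942

γ = 1 + K/(mc²) = 1 + 7807/938.3 = 9.3204.
β = √(1 − 1/γ²) = √(1 − 0.0115115) = √0.9884885 = 0.9942.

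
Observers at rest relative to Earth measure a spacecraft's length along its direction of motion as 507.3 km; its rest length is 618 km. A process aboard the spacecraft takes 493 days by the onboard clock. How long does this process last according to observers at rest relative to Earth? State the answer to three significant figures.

601 days

From L = L₀/γ: γ = 618/507.3 = 1.21821.
The same γ dilates the second interval: 1.21821 × 493 days = 601 days.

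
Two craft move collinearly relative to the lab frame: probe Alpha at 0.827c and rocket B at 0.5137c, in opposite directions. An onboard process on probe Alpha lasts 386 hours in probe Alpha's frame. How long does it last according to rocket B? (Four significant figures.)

1140 hours

Speed of probe Alpha in rocket B's frame: u = (v_A + v_B)/(1 + v_A v_B/c²) = (0.827 + 0.5137)/(1 + 0.827×0.5137) = 1.3407/1.4248299 = 0.94095; |u| = 0.94095c.
At |u| = 0.94095c, γ = (1 − 0.885387)^(−1/2) = 2.9538.
Probe Alpha's interval is proper; time dilation gives Δt_B = γΔτ = 2.9538 × 386 hours = 1140 hours.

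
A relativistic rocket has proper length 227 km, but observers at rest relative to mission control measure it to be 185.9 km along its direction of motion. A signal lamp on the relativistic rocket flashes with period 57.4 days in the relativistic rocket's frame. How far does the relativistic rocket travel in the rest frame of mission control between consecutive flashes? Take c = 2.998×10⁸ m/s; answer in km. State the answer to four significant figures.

From L = L₀/γ: γ = 227/185.9 = 1.22109.
β = √(1 − 1/γ²) = 0.57388. Lab-frame period = γτ = 1.22109×57.4 days = 70.091 days. Distance = βc × γτ = 0.57388 × 2.998×10⁸ m/s × 6055862.4 s = 1.0419×10^15 m = 1.042×10^12 km.

1.042×10^12 km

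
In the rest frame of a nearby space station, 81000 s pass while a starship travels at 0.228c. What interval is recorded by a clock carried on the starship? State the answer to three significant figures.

78900 s

With β = 0.228, γ = 1/√(1 − 0.228²) = 1/√0.948016 = 1.0271.
The starship's clock runs slow as seen from a nearby space station, so Δτ = Δt/γ = 81000/1.0271 = 78900 s.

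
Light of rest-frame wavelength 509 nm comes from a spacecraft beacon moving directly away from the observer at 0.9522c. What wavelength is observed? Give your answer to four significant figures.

Relativistic Doppler for wavelength: λ_obs = λ_src · √((1+β)/(1−β)).
With β = 0.9522: factor = √(1.9522/0.0478) = 6.3907.
λ_obs = 509 × 6.3907 = 3253 nm.

3253 nm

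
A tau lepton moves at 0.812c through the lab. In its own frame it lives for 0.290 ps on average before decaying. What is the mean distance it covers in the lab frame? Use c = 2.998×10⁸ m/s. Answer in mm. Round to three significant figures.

With β = 0.812, γ = 1/√(1 − 0.812²) = 1/√0.340656 = 1.7133.
Lab-frame lifetime: Δt = γτ = 1.7133 × 0.290 ps = 0.49686 ps.
Distance: d = vΔt = 0.812 × 2.998×10⁸ m/s × 4.9686×10^-13 s = 1.21×10^-4 m = 0.121 mm.

0.121 mm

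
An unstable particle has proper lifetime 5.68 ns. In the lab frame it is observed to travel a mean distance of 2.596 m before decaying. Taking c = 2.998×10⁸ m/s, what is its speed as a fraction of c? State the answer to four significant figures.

0.8362c

d = βγcτ ⇒ βγ = d/(cτ) = 2.596 m / (1.702864 m) = 1.5245.
β = (βγ)/√(1+(βγ)²) = 1.5245/√3.3241 = 0.8362.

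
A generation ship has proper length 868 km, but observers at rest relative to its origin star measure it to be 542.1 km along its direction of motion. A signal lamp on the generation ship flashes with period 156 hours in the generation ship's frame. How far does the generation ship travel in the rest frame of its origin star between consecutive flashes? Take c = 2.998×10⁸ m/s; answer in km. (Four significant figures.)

From L = L₀/γ: γ = 868/542.1 = 1.60118.
β = √(1 − 1/γ²) = 0.78099. Lab-frame period = γτ = 1.60118×156 hours = 249.78 hours. Distance = βc × γτ = 0.78099 × 2.998×10⁸ m/s × 899208 s = 2.1054×10^14 m = 2.105×10^11 km.

2.105×10^11 km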